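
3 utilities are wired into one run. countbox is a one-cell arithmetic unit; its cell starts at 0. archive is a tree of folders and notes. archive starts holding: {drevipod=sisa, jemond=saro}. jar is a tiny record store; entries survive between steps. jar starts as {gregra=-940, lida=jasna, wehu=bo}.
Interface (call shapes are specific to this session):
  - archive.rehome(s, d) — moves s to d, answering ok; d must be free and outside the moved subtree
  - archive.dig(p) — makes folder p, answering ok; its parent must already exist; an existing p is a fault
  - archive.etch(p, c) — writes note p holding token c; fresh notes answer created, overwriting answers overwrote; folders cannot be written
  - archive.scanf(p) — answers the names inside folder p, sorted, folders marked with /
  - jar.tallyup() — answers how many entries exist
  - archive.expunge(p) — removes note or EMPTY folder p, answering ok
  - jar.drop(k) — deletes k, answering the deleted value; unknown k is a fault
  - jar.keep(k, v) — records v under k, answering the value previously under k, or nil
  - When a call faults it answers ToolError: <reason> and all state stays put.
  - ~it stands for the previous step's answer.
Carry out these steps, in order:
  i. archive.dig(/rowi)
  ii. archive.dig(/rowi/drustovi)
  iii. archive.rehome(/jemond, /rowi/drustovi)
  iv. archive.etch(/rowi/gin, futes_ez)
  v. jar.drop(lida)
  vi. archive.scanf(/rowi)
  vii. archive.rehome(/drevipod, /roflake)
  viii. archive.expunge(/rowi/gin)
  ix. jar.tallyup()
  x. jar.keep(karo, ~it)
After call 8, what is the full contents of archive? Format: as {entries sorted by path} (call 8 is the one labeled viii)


Answer: {jemond=saro, roflake=sisa, rowi/, rowi/drustovi/}

Derivation:
[in] archive.dig p='/rowi'
[out] ok
[in] archive.dig p='/rowi/drustovi'
[out] ok
[in] archive.rehome s='/jemond' d='/rowi/drustovi'
[out] ToolError: exists
[in] archive.etch p='/rowi/gin' c='futes_ez'
[out] created
[in] jar.drop k='lida'
[out] jasna
[in] archive.scanf p='/rowi'
[out] [drustovi/, gin]
[in] archive.rehome s='/drevipod' d='/roflake'
[out] ok
[in] archive.expunge p='/rowi/gin'
[out] ok
[in] jar.tallyup
[out] 2
[in] jar.keep k='karo' v='~it'
[out] nil


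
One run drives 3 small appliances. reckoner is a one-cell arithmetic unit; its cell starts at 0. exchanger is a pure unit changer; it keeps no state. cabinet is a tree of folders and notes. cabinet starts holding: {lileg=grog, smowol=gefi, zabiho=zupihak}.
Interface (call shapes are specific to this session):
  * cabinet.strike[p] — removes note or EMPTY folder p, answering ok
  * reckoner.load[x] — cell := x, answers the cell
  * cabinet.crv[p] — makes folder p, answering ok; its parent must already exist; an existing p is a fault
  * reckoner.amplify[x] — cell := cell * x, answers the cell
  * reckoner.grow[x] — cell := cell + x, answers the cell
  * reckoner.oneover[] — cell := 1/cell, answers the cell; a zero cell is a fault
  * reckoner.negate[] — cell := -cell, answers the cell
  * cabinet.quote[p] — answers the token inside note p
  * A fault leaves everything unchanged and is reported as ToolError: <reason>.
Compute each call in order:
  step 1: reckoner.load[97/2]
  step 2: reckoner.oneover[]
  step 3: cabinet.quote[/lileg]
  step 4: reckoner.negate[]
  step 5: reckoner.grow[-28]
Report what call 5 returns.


Answer: -2718/97

Derivation:
Using reckoner.load on 97/2, and get 97/2.
Calling reckoner.oneover, and see 2/97.
I try cabinet.quote on /lileg, — result: grog.
I use reckoner.negate: -2/97.
Invoking reckoner.grow on -28: -2718/97.


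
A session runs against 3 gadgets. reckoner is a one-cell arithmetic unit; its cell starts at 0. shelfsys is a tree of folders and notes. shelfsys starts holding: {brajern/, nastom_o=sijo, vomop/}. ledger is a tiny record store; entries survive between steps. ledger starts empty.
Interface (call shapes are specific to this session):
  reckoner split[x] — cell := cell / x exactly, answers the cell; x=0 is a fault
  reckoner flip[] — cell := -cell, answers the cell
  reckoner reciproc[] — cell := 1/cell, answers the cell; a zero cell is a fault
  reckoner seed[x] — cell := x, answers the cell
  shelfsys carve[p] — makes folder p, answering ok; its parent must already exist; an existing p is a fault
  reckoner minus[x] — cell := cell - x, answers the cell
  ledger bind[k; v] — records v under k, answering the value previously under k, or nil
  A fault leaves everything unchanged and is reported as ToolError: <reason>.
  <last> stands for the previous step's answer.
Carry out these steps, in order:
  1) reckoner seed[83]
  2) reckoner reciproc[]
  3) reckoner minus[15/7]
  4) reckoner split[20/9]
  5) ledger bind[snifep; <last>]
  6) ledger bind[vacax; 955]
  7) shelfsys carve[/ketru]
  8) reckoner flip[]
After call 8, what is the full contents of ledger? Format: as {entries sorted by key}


Answer: {snifep=-5571/5810, vacax=955}

Derivation:
-> reckoner seed(x='83')
<- 83
-> reckoner reciproc()
<- 1/83
-> reckoner minus(x='15/7')
<- -1238/581
-> reckoner split(x='20/9')
<- -5571/5810
-> ledger bind(k='snifep', v='<last>')
<- nil
-> ledger bind(k='vacax', v='955')
<- nil
-> shelfsys carve(p='/ketru')
<- ok
-> reckoner flip()
<- 5571/5810


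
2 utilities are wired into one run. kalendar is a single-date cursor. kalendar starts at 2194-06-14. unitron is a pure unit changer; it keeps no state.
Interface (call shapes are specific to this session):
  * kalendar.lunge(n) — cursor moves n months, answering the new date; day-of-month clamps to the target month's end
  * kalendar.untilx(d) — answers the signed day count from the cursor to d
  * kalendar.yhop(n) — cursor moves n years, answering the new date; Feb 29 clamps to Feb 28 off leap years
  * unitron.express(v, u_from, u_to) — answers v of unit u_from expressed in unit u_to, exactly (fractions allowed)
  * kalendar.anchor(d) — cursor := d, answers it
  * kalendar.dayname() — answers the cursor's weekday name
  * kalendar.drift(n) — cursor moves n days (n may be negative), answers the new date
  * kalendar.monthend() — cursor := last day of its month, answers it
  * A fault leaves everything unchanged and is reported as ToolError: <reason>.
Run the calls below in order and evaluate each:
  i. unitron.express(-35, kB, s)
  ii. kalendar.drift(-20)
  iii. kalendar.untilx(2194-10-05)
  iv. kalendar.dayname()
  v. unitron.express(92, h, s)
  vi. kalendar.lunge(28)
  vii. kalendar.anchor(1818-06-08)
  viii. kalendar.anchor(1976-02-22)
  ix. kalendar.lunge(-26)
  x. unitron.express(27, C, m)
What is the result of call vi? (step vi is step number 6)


Using express with v→-35, u_from→kB, u_to→s, giving ToolError: incompatible units.
Next I call drift with n→-20, and observe 2194-05-25.
I call untilx with d→2194-10-05, → 133.
Invoking dayname(): Sunday.
Then express with v→92, u_from→h, u_to→s, yielding 331200.
I use lunge with n→28, giving 2196-09-25.
I use anchor with d→1818-06-08, → 1818-06-08.
Invoking anchor with d→1976-02-22, which returns 1976-02-22.
I try lunge with n→-26, giving 1973-12-22.
Using express with v→27, u_from→C, u_to→m, giving ToolError: incompatible units.

Answer: 2196-09-25


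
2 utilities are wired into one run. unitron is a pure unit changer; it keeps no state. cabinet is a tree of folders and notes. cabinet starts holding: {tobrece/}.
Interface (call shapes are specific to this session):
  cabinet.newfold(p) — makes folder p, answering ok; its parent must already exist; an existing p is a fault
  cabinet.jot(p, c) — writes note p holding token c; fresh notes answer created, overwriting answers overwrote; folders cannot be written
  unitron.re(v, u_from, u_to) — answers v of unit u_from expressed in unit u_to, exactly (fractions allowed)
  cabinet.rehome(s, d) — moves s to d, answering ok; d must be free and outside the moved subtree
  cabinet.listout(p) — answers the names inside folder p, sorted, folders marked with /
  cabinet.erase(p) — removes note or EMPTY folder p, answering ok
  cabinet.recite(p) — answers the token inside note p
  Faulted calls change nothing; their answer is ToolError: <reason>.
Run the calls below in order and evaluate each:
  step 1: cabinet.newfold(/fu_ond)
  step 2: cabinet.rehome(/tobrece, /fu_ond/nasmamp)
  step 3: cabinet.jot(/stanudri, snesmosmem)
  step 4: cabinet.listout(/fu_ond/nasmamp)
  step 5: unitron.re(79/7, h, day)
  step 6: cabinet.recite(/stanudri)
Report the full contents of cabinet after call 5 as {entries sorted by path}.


Answer: {fu_ond/, fu_ond/nasmamp/, stanudri=snesmosmem}

Derivation:
% cabinet.newfold(/fu_ond) -> ok
% cabinet.rehome(/tobrece, /fu_ond/nasmamp) -> ok
% cabinet.jot(/stanudri, snesmosmem) -> created
% cabinet.listout(/fu_ond/nasmamp) -> []
% unitron.re(79/7, h, day) -> 79/168
% cabinet.recite(/stanudri) -> snesmosmem


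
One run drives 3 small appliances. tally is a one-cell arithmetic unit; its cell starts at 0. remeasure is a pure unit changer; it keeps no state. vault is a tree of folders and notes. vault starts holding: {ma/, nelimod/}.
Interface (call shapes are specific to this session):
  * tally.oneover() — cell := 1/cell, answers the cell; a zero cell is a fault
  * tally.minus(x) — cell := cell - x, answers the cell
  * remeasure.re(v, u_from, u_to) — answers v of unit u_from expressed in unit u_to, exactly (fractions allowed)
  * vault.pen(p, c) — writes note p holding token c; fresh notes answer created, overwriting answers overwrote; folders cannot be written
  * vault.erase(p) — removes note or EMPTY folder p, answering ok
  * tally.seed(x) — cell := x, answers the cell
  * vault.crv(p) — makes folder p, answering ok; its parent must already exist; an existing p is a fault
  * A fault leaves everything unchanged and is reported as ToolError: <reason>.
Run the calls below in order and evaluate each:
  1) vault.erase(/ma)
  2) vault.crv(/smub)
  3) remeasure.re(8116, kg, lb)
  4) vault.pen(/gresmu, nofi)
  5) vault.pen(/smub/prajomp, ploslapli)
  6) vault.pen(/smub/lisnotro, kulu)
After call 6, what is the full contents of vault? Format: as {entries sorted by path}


Do: erase[p=/ma]
See: ok
Do: crv[p=/smub]
See: ok
Do: re[v=8116; u_from=kg; u_to=lb]
See: 811600000000/45359237
Do: pen[p=/gresmu; c=nofi]
See: created
Do: pen[p=/smub/prajomp; c=ploslapli]
See: created
Do: pen[p=/smub/lisnotro; c=kulu]
See: created

Answer: {gresmu=nofi, nelimod/, smub/, smub/lisnotro=kulu, smub/prajomp=ploslapli}


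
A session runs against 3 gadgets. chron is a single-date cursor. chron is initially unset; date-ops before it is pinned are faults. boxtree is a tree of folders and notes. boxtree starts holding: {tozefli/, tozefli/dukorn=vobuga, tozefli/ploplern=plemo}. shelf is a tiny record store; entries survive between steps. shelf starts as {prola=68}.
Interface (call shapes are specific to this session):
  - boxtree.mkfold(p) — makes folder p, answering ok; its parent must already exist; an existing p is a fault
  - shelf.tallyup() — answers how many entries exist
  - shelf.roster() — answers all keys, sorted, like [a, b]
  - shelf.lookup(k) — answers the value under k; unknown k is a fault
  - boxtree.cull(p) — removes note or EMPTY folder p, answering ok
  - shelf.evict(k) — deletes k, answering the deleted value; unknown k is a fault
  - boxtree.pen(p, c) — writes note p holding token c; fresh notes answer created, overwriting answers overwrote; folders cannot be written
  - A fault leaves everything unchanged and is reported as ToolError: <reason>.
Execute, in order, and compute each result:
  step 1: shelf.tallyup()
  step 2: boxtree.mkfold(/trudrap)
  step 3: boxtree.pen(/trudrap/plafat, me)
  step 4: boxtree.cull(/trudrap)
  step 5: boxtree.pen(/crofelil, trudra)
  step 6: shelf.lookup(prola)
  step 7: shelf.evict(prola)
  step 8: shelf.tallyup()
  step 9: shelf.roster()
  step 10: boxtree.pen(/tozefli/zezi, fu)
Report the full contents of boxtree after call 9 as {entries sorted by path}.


Answer: {crofelil=trudra, tozefli/, tozefli/dukorn=vobuga, tozefli/ploplern=plemo, trudrap/, trudrap/plafat=me}

Derivation:
;; 1. shelf.tallyup() : 1
;; 2. boxtree.mkfold(p→/trudrap) : ok
;; 3. boxtree.pen(p→/trudrap/plafat, c→me) : created
;; 4. boxtree.cull(p→/trudrap) : ToolError: not empty
;; 5. boxtree.pen(p→/crofelil, c→trudra) : created
;; 6. shelf.lookup(k→prola) : 68
;; 7. shelf.evict(k→prola) : 68
;; 8. shelf.tallyup() : 0
;; 9. shelf.roster() : []
;; 10. boxtree.pen(p→/tozefli/zezi, c→fu) : created


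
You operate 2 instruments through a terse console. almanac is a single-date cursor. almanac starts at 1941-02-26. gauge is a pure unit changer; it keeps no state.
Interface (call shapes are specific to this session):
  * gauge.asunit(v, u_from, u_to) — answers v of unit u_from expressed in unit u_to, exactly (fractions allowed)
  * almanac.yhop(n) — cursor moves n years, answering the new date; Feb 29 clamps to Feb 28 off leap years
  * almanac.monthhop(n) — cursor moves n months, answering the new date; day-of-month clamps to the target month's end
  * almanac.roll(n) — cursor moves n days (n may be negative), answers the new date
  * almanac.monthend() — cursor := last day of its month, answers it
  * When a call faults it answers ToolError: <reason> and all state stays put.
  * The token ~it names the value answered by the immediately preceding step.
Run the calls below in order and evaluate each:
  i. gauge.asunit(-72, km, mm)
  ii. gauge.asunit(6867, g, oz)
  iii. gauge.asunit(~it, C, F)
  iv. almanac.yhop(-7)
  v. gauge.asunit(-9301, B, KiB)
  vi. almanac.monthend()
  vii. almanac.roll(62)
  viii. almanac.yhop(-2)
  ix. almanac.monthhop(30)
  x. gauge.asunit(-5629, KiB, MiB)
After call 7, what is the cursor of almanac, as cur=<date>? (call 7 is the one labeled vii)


-> asunit(v='-72', u_from='km', u_to='mm')
<- -72000000
-> asunit(v='6867', u_from='g', u_to='oz')
<- 1569600000/6479891
-> asunit(v='~it', u_from='C', u_to='F')
<- 3032636512/6479891
-> yhop(n='-7')
<- 1934-02-26
-> asunit(v='-9301', u_from='B', u_to='KiB')
<- -9301/1024
-> monthend()
<- 1934-02-28
-> roll(n='62')
<- 1934-05-01
-> yhop(n='-2')
<- 1932-05-01
-> monthhop(n='30')
<- 1934-11-01
-> asunit(v='-5629', u_from='KiB', u_to='MiB')
<- -5629/1024

Answer: cur=1934-05-01


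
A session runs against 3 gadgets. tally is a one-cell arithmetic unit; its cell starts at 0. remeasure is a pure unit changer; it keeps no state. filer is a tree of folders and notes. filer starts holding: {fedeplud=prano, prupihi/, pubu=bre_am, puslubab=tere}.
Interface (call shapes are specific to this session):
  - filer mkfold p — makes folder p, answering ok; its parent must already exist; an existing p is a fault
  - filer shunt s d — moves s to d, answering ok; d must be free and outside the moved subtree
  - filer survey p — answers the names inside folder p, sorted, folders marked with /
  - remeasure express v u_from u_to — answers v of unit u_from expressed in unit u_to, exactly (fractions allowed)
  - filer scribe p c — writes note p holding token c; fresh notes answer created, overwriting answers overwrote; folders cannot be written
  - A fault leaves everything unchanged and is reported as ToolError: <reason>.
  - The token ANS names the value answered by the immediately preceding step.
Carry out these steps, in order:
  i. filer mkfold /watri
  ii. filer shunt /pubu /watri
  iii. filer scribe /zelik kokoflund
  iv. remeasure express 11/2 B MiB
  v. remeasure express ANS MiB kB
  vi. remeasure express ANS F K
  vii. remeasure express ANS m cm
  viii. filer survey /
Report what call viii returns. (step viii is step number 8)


Answer: [fedeplud, prupihi/, pubu, puslubab, watri/, zelik]

Derivation:
Now I run filer mkfold with p=/watri: ok.
I use filer shunt with s=/pubu, d=/watri, → ToolError: exists.
I use filer scribe with p=/zelik, c=kokoflund, and get created.
Next I call remeasure express with v=11/2, u_from=B, u_to=MiB, → 11/2097152.
Now I run remeasure express with v=ANS, u_from=MiB, u_to=kB, and see 11/2000.
Now I run remeasure express with v=ANS, u_from=F, u_to=K, — result: 919351/3600.
Then remeasure express with v=ANS, u_from=m, u_to=cm, and observe 919351/36.
Next I call filer survey with p=/, yielding [fedeplud, prupihi/, pubu, puslubab, watri/, zelik].


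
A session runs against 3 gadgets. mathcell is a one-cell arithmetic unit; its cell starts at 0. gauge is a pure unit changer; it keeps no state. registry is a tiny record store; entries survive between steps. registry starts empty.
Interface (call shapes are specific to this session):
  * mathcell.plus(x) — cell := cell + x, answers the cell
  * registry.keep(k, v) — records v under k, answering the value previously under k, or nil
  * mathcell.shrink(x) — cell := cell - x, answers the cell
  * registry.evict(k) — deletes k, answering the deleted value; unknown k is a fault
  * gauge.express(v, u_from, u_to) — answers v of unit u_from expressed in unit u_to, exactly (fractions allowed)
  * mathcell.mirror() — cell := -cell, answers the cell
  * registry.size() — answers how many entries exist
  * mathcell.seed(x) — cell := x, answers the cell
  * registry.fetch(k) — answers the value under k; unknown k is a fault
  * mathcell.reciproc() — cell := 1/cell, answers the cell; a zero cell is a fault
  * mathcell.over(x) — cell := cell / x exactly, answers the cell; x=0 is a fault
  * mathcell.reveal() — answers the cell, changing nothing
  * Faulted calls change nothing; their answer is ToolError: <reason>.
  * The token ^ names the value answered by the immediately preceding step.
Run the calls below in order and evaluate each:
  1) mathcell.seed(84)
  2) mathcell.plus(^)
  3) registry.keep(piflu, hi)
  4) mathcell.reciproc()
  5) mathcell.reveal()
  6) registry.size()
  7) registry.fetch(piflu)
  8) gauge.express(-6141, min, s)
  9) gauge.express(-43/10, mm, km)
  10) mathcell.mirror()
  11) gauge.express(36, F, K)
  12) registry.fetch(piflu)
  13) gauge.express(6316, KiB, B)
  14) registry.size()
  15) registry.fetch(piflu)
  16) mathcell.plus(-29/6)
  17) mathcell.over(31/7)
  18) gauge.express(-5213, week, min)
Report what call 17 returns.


Now I run mathcell.seed with x→84, → 84.
I run mathcell.plus with x→^, which returns 168.
Next I call registry.keep with k→piflu, v→hi, yielding nil.
I try mathcell.reciproc, yielding 1/168.
Calling mathcell.reveal, → 1/168.
Using registry.size(), → 1.
I try registry.fetch with k→piflu, and observe hi.
Using gauge.express with v→-6141, u_from→min, u_to→s, and see -368460.
Then gauge.express with v→-43/10, u_from→mm, u_to→km, yielding -43/10000000.
Invoking mathcell.mirror(), giving -1/168.
I call gauge.express with v→36, u_from→F, u_to→K, which returns 49567/180.
Then registry.fetch with k→piflu, and see hi.
I invoke gauge.express with v→6316, u_from→KiB, u_to→B, and see 6467584.
Next I call registry.size(), which returns 1.
Now I run registry.fetch with k→piflu, giving hi.
Now I run mathcell.plus with x→-29/6, giving -271/56.
I invoke mathcell.over with x→31/7, → -271/248.
Next I call gauge.express with v→-5213, u_from→week, u_to→min: -52547040.

Answer: -271/248


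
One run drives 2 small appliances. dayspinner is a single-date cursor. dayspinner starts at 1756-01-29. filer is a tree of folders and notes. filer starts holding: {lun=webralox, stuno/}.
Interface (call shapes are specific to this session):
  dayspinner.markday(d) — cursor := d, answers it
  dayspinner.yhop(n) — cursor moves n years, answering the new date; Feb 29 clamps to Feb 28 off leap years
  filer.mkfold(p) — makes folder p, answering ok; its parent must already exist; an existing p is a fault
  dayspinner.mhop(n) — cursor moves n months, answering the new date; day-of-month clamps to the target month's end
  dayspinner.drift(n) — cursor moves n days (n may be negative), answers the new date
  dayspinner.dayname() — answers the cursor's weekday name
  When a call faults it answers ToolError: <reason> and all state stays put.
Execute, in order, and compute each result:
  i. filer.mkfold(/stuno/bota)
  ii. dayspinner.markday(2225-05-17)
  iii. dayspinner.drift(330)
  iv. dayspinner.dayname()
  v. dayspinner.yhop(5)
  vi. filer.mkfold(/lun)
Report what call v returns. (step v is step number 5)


Answer: 2231-04-12

Derivation:
>>> mkfold p→/stuno/bota
[out] ok
>>> markday d→2225-05-17
[out] 2225-05-17
>>> drift n→330
[out] 2226-04-12
>>> dayname
[out] Wednesday
>>> yhop n→5
[out] 2231-04-12
>>> mkfold p→/lun
[out] ToolError: exists


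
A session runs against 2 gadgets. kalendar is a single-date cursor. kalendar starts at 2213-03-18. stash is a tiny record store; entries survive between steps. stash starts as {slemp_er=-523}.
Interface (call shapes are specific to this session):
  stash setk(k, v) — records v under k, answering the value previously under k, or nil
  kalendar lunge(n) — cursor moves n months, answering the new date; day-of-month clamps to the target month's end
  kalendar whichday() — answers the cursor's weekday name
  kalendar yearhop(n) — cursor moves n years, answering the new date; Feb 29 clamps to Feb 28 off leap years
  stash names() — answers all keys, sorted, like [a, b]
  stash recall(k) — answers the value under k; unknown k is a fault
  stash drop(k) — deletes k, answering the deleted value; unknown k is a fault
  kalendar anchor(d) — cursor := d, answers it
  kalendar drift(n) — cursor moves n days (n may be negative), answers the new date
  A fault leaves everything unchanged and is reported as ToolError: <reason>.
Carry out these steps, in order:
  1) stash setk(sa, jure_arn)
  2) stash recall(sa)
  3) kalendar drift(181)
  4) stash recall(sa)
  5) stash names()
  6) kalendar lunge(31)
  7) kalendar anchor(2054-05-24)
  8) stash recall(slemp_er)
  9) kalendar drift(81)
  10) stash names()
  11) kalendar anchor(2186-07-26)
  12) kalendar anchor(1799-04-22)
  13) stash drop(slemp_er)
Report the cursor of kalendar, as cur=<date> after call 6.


Answer: cur=2216-04-15

Derivation:
→ stash setk(sa, jure_arn)
← nil
→ stash recall(sa)
← jure_arn
→ kalendar drift(181)
← 2213-09-15
→ stash recall(sa)
← jure_arn
→ stash names()
← [sa, slemp_er]
→ kalendar lunge(31)
← 2216-04-15
→ kalendar anchor(2054-05-24)
← 2054-05-24
→ stash recall(slemp_er)
← -523
→ kalendar drift(81)
← 2054-08-13
→ stash names()
← [sa, slemp_er]
→ kalendar anchor(2186-07-26)
← 2186-07-26
→ kalendar anchor(1799-04-22)
← 1799-04-22
→ stash drop(slemp_er)
← -523


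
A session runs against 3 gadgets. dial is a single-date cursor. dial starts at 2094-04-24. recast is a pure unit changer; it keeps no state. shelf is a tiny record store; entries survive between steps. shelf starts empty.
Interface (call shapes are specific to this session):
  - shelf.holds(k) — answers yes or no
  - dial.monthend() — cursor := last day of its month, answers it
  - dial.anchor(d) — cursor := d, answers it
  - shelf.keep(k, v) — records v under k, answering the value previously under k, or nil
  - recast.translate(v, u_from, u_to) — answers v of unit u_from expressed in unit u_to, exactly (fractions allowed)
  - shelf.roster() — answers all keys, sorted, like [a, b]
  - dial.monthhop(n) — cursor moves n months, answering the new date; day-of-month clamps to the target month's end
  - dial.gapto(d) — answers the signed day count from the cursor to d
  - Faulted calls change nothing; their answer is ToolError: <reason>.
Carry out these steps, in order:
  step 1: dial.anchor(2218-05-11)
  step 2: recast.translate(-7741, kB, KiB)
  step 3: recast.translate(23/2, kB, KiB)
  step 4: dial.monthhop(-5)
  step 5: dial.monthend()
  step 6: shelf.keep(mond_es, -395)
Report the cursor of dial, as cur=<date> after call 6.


Answer: cur=2217-12-31

Derivation:
I try dial.anchor(d: 2218-05-11), and get 2218-05-11.
Then recast.translate(v: -7741, u_from: kB, u_to: KiB): -967625/128.
Next I call recast.translate(v: 23/2, u_from: kB, u_to: KiB), → 2875/256.
Invoking dial.monthhop(n: -5), yielding 2217-12-11.
I try dial.monthend, giving 2217-12-31.
Next I call shelf.keep(k: mond_es, v: -395), giving nil.


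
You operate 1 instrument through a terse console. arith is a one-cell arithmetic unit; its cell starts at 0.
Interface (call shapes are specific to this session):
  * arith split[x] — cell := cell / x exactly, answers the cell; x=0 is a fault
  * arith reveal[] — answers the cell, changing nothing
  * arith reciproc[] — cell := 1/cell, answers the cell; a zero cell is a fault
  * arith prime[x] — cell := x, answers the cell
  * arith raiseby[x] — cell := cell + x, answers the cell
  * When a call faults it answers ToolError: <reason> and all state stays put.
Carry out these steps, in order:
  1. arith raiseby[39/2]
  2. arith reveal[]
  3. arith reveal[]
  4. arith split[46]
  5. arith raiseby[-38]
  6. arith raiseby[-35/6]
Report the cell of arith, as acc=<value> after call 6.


Answer: acc=-11981/276

Derivation:
Using arith raiseby using 39/2, giving 39/2.
I run arith reveal(): 39/2.
Next I call arith reveal(), — result: 39/2.
I run arith split using 46, — result: 39/92.
Using arith raiseby using -38, → -3457/92.
I call arith raiseby using -35/6, yielding -11981/276.


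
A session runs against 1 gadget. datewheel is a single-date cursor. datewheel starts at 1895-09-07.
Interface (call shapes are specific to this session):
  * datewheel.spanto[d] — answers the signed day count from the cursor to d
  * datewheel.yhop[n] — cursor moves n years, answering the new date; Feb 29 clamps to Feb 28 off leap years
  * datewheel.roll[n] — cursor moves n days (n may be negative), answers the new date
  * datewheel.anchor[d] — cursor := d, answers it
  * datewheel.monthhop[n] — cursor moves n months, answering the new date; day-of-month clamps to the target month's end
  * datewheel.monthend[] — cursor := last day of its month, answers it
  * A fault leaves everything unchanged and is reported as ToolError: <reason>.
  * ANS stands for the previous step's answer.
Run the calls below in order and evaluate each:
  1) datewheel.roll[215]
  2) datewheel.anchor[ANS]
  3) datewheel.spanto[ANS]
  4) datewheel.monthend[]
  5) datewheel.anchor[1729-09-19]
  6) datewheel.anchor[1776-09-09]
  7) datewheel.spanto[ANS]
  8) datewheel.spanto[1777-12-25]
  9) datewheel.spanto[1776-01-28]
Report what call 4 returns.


Answer: 1896-04-30

Derivation:
> datewheel.roll n: 215
  1896-04-09
> datewheel.anchor d: ANS
  1896-04-09
> datewheel.spanto d: ANS
  0
> datewheel.monthend
  1896-04-30
> datewheel.anchor d: 1729-09-19
  1729-09-19
> datewheel.anchor d: 1776-09-09
  1776-09-09
> datewheel.spanto d: ANS
  0
> datewheel.spanto d: 1777-12-25
  472
> datewheel.spanto d: 1776-01-28
  -225


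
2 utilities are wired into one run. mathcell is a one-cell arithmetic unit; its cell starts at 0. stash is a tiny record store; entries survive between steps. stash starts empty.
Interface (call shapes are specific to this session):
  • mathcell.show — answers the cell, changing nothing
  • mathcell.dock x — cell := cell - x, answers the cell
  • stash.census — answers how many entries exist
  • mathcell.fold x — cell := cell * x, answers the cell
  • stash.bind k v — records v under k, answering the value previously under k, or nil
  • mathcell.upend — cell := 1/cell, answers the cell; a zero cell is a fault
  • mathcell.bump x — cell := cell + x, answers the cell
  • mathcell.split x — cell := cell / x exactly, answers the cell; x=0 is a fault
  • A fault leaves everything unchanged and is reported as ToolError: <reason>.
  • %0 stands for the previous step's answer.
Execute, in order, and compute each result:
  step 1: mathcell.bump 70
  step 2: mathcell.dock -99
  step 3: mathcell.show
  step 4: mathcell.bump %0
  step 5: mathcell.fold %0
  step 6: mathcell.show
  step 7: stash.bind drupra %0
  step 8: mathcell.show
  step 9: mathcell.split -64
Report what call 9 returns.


Answer: -28561/16

Derivation:
$ mathcell.bump x='70'
= 70
$ mathcell.dock x='-99'
= 169
$ mathcell.show
= 169
$ mathcell.bump x='%0'
= 338
$ mathcell.fold x='%0'
= 114244
$ mathcell.show
= 114244
$ stash.bind k='drupra' v='%0'
= nil
$ mathcell.show
= 114244
$ mathcell.split x='-64'
= -28561/16


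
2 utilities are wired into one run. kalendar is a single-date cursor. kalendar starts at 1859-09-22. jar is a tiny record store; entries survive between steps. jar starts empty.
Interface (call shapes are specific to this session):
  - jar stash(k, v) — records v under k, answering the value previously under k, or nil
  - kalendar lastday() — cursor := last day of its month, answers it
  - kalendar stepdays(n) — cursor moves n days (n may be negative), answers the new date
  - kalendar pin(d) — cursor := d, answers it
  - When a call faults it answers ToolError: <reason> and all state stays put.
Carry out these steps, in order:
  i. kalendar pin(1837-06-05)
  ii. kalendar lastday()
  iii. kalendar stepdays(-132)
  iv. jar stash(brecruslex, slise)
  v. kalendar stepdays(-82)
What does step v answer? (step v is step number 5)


Answer: 1836-11-28

Derivation:
Calling kalendar pin on d: 1837-06-05, giving 1837-06-05.
I try kalendar lastday(), and get 1837-06-30.
Then kalendar stepdays on n: -132, and get 1837-02-18.
I use jar stash on k: brecruslex, v: slise: nil.
Then kalendar stepdays on n: -82, yielding 1836-11-28.


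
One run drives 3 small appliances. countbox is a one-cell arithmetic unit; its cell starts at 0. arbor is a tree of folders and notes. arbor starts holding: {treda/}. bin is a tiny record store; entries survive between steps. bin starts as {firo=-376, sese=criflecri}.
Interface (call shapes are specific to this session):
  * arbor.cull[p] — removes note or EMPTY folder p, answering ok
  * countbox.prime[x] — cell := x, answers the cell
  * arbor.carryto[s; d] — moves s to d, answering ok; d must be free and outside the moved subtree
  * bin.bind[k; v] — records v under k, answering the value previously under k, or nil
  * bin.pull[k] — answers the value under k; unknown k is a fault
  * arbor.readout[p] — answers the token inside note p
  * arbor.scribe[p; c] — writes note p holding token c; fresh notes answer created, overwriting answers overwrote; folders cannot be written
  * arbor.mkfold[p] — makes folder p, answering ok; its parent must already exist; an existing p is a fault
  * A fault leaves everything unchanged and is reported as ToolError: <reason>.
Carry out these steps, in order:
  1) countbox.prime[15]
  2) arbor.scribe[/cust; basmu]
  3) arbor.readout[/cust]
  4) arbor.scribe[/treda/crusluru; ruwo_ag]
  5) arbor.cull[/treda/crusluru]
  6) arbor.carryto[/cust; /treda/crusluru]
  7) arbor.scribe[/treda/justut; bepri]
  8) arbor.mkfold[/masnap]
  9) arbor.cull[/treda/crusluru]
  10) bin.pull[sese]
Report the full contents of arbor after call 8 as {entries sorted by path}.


Answer: {masnap/, treda/, treda/crusluru=basmu, treda/justut=bepri}

Derivation:
Do: prime[x: 15]
See: 15
Do: scribe[p: /cust; c: basmu]
See: created
Do: readout[p: /cust]
See: basmu
Do: scribe[p: /treda/crusluru; c: ruwo_ag]
See: created
Do: cull[p: /treda/crusluru]
See: ok
Do: carryto[s: /cust; d: /treda/crusluru]
See: ok
Do: scribe[p: /treda/justut; c: bepri]
See: created
Do: mkfold[p: /masnap]
See: ok
Do: cull[p: /treda/crusluru]
See: ok
Do: pull[k: sese]
See: criflecri


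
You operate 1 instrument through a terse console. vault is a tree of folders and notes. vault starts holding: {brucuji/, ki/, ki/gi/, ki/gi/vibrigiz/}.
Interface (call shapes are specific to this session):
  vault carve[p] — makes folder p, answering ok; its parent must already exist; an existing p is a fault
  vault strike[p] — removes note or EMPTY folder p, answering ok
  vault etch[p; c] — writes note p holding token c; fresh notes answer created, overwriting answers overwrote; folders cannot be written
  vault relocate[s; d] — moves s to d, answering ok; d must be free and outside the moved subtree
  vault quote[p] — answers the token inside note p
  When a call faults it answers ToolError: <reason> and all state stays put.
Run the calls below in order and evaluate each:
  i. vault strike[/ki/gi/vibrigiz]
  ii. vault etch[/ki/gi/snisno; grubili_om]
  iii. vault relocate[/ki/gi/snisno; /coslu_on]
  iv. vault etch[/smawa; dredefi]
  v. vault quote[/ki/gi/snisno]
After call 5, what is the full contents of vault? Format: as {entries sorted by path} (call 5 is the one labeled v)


Answer: {brucuji/, coslu_on=grubili_om, ki/, ki/gi/, smawa=dredefi}

Derivation:
Step: vault strike[p→/ki/gi/vibrigiz]
Result: ok
Step: vault etch[p→/ki/gi/snisno; c→grubili_om]
Result: created
Step: vault relocate[s→/ki/gi/snisno; d→/coslu_on]
Result: ok
Step: vault etch[p→/smawa; c→dredefi]
Result: created
Step: vault quote[p→/ki/gi/snisno]
Result: ToolError: not found


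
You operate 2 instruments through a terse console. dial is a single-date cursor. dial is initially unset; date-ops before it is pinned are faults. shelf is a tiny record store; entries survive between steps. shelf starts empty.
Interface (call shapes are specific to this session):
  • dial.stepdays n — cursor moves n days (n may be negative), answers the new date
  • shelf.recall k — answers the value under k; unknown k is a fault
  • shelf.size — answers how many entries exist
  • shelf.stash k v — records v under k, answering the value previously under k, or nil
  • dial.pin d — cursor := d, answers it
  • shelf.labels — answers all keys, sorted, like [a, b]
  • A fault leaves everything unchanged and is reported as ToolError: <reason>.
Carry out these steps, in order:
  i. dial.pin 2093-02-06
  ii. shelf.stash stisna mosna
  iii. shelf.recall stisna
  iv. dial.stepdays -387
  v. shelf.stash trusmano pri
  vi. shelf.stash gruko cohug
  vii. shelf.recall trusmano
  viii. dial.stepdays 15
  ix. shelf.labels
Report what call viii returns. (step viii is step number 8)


Step: dial.pin[d='2093-02-06']
Result: 2093-02-06
Step: shelf.stash[k='stisna'; v='mosna']
Result: nil
Step: shelf.recall[k='stisna']
Result: mosna
Step: dial.stepdays[n='-387']
Result: 2092-01-16
Step: shelf.stash[k='trusmano'; v='pri']
Result: nil
Step: shelf.stash[k='gruko'; v='cohug']
Result: nil
Step: shelf.recall[k='trusmano']
Result: pri
Step: dial.stepdays[n='15']
Result: 2092-01-31
Step: shelf.labels[]
Result: [gruko, stisna, trusmano]

Answer: 2092-01-31


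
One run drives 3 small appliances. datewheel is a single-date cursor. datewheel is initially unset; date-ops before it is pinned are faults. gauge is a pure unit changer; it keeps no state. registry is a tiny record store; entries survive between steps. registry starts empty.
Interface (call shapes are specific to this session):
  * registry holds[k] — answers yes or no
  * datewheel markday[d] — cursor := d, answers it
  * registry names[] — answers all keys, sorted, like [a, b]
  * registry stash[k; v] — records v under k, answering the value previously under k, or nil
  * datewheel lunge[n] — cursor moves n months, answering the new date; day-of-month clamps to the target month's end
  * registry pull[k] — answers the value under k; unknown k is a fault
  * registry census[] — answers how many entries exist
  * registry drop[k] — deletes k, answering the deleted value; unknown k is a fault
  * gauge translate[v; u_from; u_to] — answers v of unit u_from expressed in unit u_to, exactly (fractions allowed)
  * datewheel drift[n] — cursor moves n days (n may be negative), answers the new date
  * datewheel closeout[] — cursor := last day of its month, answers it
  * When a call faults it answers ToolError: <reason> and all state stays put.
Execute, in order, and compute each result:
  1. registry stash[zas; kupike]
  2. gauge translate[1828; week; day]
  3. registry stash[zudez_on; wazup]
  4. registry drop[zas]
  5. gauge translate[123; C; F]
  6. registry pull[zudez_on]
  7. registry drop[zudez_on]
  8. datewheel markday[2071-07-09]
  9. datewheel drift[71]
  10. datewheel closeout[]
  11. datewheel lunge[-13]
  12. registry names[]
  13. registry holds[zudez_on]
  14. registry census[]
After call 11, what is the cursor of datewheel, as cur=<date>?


Act: registry stash[zas; kupike]
Obs: nil
Act: gauge translate[1828; week; day]
Obs: 12796
Act: registry stash[zudez_on; wazup]
Obs: nil
Act: registry drop[zas]
Obs: kupike
Act: gauge translate[123; C; F]
Obs: 1267/5
Act: registry pull[zudez_on]
Obs: wazup
Act: registry drop[zudez_on]
Obs: wazup
Act: datewheel markday[2071-07-09]
Obs: 2071-07-09
Act: datewheel drift[71]
Obs: 2071-09-18
Act: datewheel closeout[]
Obs: 2071-09-30
Act: datewheel lunge[-13]
Obs: 2070-08-30
Act: registry names[]
Obs: []
Act: registry holds[zudez_on]
Obs: no
Act: registry census[]
Obs: 0

Answer: cur=2070-08-30


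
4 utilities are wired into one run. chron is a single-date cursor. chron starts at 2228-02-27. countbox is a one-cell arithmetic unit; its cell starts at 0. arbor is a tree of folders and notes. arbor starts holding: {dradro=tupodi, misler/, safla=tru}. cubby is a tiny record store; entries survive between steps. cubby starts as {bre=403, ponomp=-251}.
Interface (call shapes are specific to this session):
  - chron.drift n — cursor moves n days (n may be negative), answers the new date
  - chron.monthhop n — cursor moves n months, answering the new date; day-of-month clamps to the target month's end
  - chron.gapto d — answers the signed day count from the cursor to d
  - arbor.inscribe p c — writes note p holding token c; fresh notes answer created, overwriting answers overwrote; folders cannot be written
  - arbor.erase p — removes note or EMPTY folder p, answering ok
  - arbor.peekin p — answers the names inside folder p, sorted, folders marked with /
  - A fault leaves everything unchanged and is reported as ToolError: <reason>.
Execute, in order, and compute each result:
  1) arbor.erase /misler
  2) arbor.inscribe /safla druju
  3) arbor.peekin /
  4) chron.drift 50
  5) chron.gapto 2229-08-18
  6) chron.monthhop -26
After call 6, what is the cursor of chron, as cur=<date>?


Do: erase[p='/misler']
See: ok
Do: inscribe[p='/safla'; c='druju']
See: overwrote
Do: peekin[p='/']
See: [dradro, safla]
Do: drift[n='50']
See: 2228-04-17
Do: gapto[d='2229-08-18']
See: 488
Do: monthhop[n='-26']
See: 2226-02-17

Answer: cur=2226-02-17


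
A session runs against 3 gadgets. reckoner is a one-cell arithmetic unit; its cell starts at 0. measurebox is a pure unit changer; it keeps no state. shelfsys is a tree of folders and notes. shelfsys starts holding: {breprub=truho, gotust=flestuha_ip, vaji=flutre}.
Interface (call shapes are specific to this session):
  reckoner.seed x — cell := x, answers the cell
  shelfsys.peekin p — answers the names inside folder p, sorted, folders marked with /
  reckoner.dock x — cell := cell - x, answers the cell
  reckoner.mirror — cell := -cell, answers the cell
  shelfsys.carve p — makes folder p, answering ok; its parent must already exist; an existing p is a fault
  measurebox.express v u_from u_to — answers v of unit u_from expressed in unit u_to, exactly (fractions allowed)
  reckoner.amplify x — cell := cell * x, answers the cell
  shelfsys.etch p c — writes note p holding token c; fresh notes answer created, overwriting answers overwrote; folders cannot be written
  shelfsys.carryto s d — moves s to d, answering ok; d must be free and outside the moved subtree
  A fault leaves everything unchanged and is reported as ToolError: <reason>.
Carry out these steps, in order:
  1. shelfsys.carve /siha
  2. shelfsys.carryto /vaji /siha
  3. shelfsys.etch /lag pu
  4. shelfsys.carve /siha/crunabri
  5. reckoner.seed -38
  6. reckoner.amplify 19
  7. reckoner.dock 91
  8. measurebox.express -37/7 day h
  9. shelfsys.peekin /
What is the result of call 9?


Answer: [breprub, gotust, lag, siha/, vaji]

Derivation:
I use carve passing p=/siha: ok.
Now I run carryto passing s=/vaji, d=/siha, and get ToolError: exists.
Using etch passing p=/lag, c=pu, giving created.
Now I run carve passing p=/siha/crunabri, → ok.
I run seed passing x=-38, giving -38.
Calling amplify passing x=19, yielding -722.
I try dock passing x=91, giving -813.
I use express passing v=-37/7, u_from=day, u_to=h, — result: -888/7.
I invoke peekin passing p=/, and see [breprub, gotust, lag, siha/, vaji].
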